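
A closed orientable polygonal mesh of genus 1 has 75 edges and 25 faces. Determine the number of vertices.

50

For a closed orientable surface of genus 1, χ = 2 − 2·1 = 0.
V = 0 + E − F = 0 + 75 − 25 = 50.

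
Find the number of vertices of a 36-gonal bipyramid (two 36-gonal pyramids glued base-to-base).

38

A bipyramid over an n-gon has 2n triangular faces and n + 2 vertices: V = 36 + 2 = 38, E = 3·36 = 108, F = 2·36 = 72.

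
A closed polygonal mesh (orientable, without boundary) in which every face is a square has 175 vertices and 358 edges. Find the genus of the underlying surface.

Every face is a square and each edge borders two faces, so 4F = 2·358, giving F = 179.
χ = V − E + F = 175 − 358 + 179 = -4.
For a closed orientable surface χ = 2 − 2g, so g = (2 − (-4))/2 = 3.

3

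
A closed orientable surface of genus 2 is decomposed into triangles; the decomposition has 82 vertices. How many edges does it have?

252

χ = 2 − 2·2 = -2, and every face is a triangle so 3F = 2E.
V − E + F = -2 with E = 3F/2 gives 82 − (3/2 − 1)·F = -2, so F = 168 and E = 252.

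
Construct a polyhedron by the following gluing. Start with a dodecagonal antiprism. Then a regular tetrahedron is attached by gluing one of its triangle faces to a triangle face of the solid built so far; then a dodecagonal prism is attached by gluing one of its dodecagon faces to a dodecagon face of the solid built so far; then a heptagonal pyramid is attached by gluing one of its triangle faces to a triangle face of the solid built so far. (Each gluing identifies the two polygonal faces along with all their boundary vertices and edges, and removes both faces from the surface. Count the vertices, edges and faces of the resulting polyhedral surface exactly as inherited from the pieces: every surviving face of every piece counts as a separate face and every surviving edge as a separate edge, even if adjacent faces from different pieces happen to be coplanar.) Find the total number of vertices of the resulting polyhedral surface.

A dodecagonal antiprism: V=24, E=48, F=26.
Attach a regular tetrahedron (V=4, E=6, F=4) along a 3-gon: merge 3 vertices and 3 edges, delete both glued faces → V=25, E=51, F=28.
Attach a dodecagonal prism (V=24, E=36, F=14) along a 12-gon: merge 12 vertices and 12 edges, delete both glued faces → V=37, E=75, F=40.
Attach a heptagonal pyramid (V=8, E=14, F=8) along a 3-gon: merge 3 vertices and 3 edges, delete both glued faces → V=42, E=86, F=46.
Check: V − E + F = 42 − 86 + 46 = 2.

42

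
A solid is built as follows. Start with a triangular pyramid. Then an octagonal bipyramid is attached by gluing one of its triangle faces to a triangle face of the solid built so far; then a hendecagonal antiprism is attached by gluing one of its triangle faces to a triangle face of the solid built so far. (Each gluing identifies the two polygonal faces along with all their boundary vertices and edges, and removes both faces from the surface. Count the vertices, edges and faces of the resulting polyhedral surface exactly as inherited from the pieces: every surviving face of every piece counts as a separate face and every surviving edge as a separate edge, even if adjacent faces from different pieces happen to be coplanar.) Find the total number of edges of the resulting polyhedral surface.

A triangular pyramid: V=4, E=6, F=4.
Attach an octagonal bipyramid (V=10, E=24, F=16) along a 3-gon: merge 3 vertices and 3 edges, delete both glued faces → V=11, E=27, F=18.
Attach a hendecagonal antiprism (V=22, E=44, F=24) along a 3-gon: merge 3 vertices and 3 edges, delete both glued faces → V=30, E=68, F=40.
Check: V − E + F = 30 − 68 + 40 = 2.

68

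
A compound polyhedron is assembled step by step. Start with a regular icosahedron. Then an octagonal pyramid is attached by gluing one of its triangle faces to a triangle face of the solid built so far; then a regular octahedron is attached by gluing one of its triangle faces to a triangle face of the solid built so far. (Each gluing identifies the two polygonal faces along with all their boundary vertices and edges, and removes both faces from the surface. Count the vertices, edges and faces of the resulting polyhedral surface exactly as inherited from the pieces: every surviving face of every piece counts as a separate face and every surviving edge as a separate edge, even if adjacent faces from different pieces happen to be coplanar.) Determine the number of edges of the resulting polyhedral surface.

A regular icosahedron: V=12, E=30, F=20.
Attach an octagonal pyramid (V=9, E=16, F=9) along a 3-gon: merge 3 vertices and 3 edges, delete both glued faces → V=18, E=43, F=27.
Attach a regular octahedron (V=6, E=12, F=8) along a 3-gon: merge 3 vertices and 3 edges, delete both glued faces → V=21, E=52, F=33.
Check: V − E + F = 21 − 52 + 33 = 2.

52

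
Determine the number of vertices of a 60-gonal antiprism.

120

An antiprism on an n-gon has two n-gon caps and 2n triangles: V = 2·60 = 120, E = 4·60 = 240, F = 2·60 + 2 = 122.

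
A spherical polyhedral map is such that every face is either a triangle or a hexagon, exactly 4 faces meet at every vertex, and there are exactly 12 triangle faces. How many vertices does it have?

Let x be the number of hexagons; then F = 12 + x.
Edge–face incidences: 2E = 3·12 + 6·x = 36 + 6x.
Every vertex has degree 4, so 4V = 2E.
Euler: V − E + F = 2 ⇒ (2E)/4 − E + (12 + x) = 2.
Multiply by 8: 2·(2E) − 4·(2E) + 8·(12 + x) = 16, i.e. 96 + 8x − 2·(36 + 6x) = 16.
Collecting terms: −4x + 24 = 16, so −4x = −8, so x = 2.
Then 2E = 36 + 6·2 = 48, so E = 24, V = 2E/4 = 12, F = 12 + 2 = 14.

12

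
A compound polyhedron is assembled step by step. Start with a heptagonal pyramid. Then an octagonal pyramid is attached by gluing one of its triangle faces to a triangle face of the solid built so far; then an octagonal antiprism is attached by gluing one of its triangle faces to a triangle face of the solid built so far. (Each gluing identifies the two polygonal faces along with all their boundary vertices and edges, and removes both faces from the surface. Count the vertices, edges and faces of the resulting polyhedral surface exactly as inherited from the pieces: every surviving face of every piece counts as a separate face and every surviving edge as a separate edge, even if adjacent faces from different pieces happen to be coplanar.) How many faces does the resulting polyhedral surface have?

31

A heptagonal pyramid: V=8, E=14, F=8.
Attach an octagonal pyramid (V=9, E=16, F=9) along a 3-gon: merge 3 vertices and 3 edges, delete both glued faces → V=14, E=27, F=15.
Attach an octagonal antiprism (V=16, E=32, F=18) along a 3-gon: merge 3 vertices and 3 edges, delete both glued faces → V=27, E=56, F=31.
Check: V − E + F = 27 − 56 + 31 = 2.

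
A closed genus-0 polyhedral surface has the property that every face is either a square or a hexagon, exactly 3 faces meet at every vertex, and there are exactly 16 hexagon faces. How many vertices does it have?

Let x be the number of squares; then F = 16 + x.
Edge–face incidences: 2E = 6·16 + 4·x = 96 + 4x.
Every vertex has degree 3, so 3V = 2E.
Euler: V − E + F = 2 ⇒ (2E)/3 − E + (16 + x) = 2.
Multiply by 6: 2·(2E) − 3·(2E) + 6·(16 + x) = 12, i.e. 96 + 6x − (96 + 4x) = 12.
Collecting terms: 2x = 12, so x = 6.
Then 2E = 96 + 4·6 = 120, so E = 60, V = 2E/3 = 40, F = 16 + 6 = 22.

40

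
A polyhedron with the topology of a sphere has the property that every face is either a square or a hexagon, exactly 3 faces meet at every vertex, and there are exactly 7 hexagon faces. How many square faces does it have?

6

Let x be the number of squares; then F = 7 + x.
Edge–face incidences: 2E = 6·7 + 4·x = 42 + 4x.
Every vertex has degree 3, so 3V = 2E.
Euler: V − E + F = 2 ⇒ (2E)/3 − E + (7 + x) = 2.
Multiply by 6: 2·(2E) − 3·(2E) + 6·(7 + x) = 12, i.e. 42 + 6x − (42 + 4x) = 12.
Collecting terms: 2x = 12, so x = 6.
Then 2E = 42 + 4·6 = 66, so E = 33, V = 2E/3 = 22, F = 7 + 6 = 13.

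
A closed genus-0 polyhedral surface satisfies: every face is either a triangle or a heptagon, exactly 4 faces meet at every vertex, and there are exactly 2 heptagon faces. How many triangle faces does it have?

Let x be the number of triangles; then F = 2 + x.
Edge–face incidences: 2E = 7·2 + 3·x = 14 + 3x.
Every vertex has degree 4, so 4V = 2E.
Euler: V − E + F = 2 ⇒ (2E)/4 − E + (2 + x) = 2.
Multiply by 8: 2·(2E) − 4·(2E) + 8·(2 + x) = 16, i.e. 16 + 8x − 2·(14 + 3x) = 16.
Collecting terms: 2x − 12 = 16, so 2x = 28, so x = 14.
Then 2E = 14 + 3·14 = 56, so E = 28, V = 2E/4 = 14, F = 2 + 14 = 16.

14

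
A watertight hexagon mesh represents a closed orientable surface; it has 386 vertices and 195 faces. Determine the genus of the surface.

Every face is a hexagon, so 2E = 6·195 = 1170, giving E = 585.
χ = V − E + F = 386 − 585 + 195 = -4.
For a closed orientable surface χ = 2 − 2g, so g = (2 − (-4))/2 = 3.

3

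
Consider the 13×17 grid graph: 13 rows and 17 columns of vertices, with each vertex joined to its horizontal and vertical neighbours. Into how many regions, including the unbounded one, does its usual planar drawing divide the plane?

193

The grid has V = 13·17 = 221 vertices and E = 13·16 + 17·12 = 412 edges.
F = 2 − V + E = 2 − 221 + 412 = 193.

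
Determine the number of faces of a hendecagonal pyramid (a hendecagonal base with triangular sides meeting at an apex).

A pyramid on an n-gon base has one n-gon and n triangles: V = 11 + 1 = 12, E = 2·11 = 22, F = 11 + 1 = 12.

12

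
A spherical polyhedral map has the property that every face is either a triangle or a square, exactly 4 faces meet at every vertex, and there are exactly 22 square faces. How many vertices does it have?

28

Let x be the number of triangles; then F = 22 + x.
Edge–face incidences: 2E = 4·22 + 3·x = 88 + 3x.
Every vertex has degree 4, so 4V = 2E.
Euler: V − E + F = 2 ⇒ (2E)/4 − E + (22 + x) = 2.
Multiply by 8: 2·(2E) − 4·(2E) + 8·(22 + x) = 16, i.e. 176 + 8x − 2·(88 + 3x) = 16.
Collecting terms: 2x = 16, so x = 8.
Then 2E = 88 + 3·8 = 112, so E = 56, V = 2E/4 = 28, F = 22 + 8 = 30.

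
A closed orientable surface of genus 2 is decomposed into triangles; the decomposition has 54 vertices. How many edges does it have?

168

χ = 2 − 2·2 = -2, and every face is a triangle so 3F = 2E.
V − E + F = -2 with E = 3F/2 gives 54 − (3/2 − 1)·F = -2, so F = 112 and E = 168.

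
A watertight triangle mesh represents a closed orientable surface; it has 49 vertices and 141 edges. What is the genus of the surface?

Every face is a triangle and each edge borders two faces, so 3F = 2·141, giving F = 94.
χ = V − E + F = 49 − 141 + 94 = 2.
For a closed orientable surface χ = 2 − 2g, so g = (2 − (2))/2 = 0.

0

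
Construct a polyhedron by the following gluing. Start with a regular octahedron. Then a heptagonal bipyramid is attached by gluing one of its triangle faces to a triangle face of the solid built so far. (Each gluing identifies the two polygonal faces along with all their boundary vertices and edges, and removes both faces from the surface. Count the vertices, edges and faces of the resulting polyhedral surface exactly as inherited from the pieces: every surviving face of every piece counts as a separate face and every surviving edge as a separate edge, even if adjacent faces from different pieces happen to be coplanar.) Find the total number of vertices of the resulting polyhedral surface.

12

A regular octahedron: V=6, E=12, F=8.
Attach a heptagonal bipyramid (V=9, E=21, F=14) along a 3-gon: merge 3 vertices and 3 edges, delete both glued faces → V=12, E=30, F=20.
Check: V − E + F = 12 − 30 + 20 = 2.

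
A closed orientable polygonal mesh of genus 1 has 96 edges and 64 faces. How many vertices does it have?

For a closed orientable surface of genus 1, χ = 2 − 2·1 = 0.
V = 0 + E − F = 0 + 96 − 64 = 32.

32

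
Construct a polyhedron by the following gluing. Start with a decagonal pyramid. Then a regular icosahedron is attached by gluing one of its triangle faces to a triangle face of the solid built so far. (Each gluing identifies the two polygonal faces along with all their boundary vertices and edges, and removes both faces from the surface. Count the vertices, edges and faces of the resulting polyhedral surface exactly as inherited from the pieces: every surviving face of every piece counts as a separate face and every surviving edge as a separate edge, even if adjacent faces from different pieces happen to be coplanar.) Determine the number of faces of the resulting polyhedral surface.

29

A decagonal pyramid: V=11, E=20, F=11.
Attach a regular icosahedron (V=12, E=30, F=20) along a 3-gon: merge 3 vertices and 3 edges, delete both glued faces → V=20, E=47, F=29.
Check: V − E + F = 20 − 47 + 29 = 2.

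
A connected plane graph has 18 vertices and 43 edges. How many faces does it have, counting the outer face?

27

Euler's formula for a connected plane graph: V − E + F = 2, so F = 2 − 18 + 43 = 27.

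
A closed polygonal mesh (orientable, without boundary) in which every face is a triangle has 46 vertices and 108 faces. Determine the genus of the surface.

Every face is a triangle, so 2E = 3·108 = 324, giving E = 162.
χ = V − E + F = 46 − 162 + 108 = -8.
For a closed orientable surface χ = 2 − 2g, so g = (2 − (-8))/2 = 5.

5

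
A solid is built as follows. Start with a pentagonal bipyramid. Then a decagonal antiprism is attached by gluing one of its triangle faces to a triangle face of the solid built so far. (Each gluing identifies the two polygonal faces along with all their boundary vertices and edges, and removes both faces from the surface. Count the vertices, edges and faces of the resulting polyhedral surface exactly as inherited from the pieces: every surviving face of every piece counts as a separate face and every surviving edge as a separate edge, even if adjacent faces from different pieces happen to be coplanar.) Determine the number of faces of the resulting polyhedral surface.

A pentagonal bipyramid: V=7, E=15, F=10.
Attach a decagonal antiprism (V=20, E=40, F=22) along a 3-gon: merge 3 vertices and 3 edges, delete both glued faces → V=24, E=52, F=30.
Check: V − E + F = 24 − 52 + 30 = 2.

30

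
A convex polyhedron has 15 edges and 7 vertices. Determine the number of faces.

10

Here V − E + F = 2.
F = 2 − V + E = 2 − 7 + 15 = 10.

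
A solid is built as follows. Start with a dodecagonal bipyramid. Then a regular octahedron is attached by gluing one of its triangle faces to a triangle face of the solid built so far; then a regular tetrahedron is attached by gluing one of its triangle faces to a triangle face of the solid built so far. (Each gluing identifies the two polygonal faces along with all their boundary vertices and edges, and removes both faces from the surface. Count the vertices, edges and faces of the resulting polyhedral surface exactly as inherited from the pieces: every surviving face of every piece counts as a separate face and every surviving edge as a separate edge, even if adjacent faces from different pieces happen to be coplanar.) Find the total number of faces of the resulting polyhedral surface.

32

A dodecagonal bipyramid: V=14, E=36, F=24.
Attach a regular octahedron (V=6, E=12, F=8) along a 3-gon: merge 3 vertices and 3 edges, delete both glued faces → V=17, E=45, F=30.
Attach a regular tetrahedron (V=4, E=6, F=4) along a 3-gon: merge 3 vertices and 3 edges, delete both glued faces → V=18, E=48, F=32.
Check: V − E + F = 18 − 48 + 32 = 2.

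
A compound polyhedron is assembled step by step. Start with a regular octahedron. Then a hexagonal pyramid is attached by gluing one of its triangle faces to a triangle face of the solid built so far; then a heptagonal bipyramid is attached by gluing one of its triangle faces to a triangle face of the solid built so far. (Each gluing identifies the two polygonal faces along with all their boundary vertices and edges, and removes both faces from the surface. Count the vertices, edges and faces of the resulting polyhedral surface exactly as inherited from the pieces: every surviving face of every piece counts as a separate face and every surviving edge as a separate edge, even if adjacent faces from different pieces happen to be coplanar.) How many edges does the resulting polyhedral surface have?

A regular octahedron: V=6, E=12, F=8.
Attach a hexagonal pyramid (V=7, E=12, F=7) along a 3-gon: merge 3 vertices and 3 edges, delete both glued faces → V=10, E=21, F=13.
Attach a heptagonal bipyramid (V=9, E=21, F=14) along a 3-gon: merge 3 vertices and 3 edges, delete both glued faces → V=16, E=39, F=25.
Check: V − E + F = 16 − 39 + 25 = 2.

39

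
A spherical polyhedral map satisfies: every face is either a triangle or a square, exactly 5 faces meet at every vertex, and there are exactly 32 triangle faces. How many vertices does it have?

24

Let x be the number of squares; then F = 32 + x.
Edge–face incidences: 2E = 3·32 + 4·x = 96 + 4x.
Every vertex has degree 5, so 5V = 2E.
Euler: V − E + F = 2 ⇒ (2E)/5 − E + (32 + x) = 2.
Multiply by 10: 2·(2E) − 5·(2E) + 10·(32 + x) = 20, i.e. 320 + 10x − 3·(96 + 4x) = 20.
Collecting terms: −2x + 32 = 20, so −2x = −12, so x = 6.
Then 2E = 96 + 4·6 = 120, so E = 60, V = 2E/5 = 24, F = 32 + 6 = 38.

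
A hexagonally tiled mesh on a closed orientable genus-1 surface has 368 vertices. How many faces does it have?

184

χ = 2 − 2·1 = 0, and every face is a hexagon so 6F = 2E.
V − E + F = 0 with E = 6F/2 gives 368 − (6/2 − 1)·F = 0, so F = 184 and E = 552.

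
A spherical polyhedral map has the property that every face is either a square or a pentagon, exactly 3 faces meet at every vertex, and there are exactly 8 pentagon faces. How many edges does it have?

Let x be the number of squares; then F = 8 + x.
Edge–face incidences: 2E = 5·8 + 4·x = 40 + 4x.
Every vertex has degree 3, so 3V = 2E.
Euler: V − E + F = 2 ⇒ (2E)/3 − E + (8 + x) = 2.
Multiply by 6: 2·(2E) − 3·(2E) + 6·(8 + x) = 12, i.e. 48 + 6x − (40 + 4x) = 12.
Collecting terms: 2x + 8 = 12, so 2x = 4, so x = 2.
Then 2E = 40 + 4·2 = 48, so E = 24, V = 2E/3 = 16, F = 8 + 2 = 10.

24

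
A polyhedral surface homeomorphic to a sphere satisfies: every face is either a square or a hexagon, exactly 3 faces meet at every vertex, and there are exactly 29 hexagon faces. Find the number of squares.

Let x be the number of squares; then F = 29 + x.
Edge–face incidences: 2E = 6·29 + 4·x = 174 + 4x.
Every vertex has degree 3, so 3V = 2E.
Euler: V − E + F = 2 ⇒ (2E)/3 − E + (29 + x) = 2.
Multiply by 6: 2·(2E) − 3·(2E) + 6·(29 + x) = 12, i.e. 174 + 6x − (174 + 4x) = 12.
Collecting terms: 2x = 12, so x = 6.
Then 2E = 174 + 4·6 = 198, so E = 99, V = 2E/3 = 66, F = 29 + 6 = 35.

6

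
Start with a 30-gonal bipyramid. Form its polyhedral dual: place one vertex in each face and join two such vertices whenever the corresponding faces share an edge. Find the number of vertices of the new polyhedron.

The base solid has V = 32, E = 90, F = 60.
The dual swaps V and F and preserves E: V′ = F = 60, E′ = E = 90, F′ = V = 32.

60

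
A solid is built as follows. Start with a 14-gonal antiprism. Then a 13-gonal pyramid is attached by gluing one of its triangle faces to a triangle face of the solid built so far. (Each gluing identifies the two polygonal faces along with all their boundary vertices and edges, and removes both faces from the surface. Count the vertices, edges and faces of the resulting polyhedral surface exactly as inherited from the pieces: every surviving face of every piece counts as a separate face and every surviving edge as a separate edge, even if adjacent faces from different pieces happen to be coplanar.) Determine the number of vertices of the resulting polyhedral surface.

A 14-gonal antiprism: V=28, E=56, F=30.
Attach a 13-gonal pyramid (V=14, E=26, F=14) along a 3-gon: merge 3 vertices and 3 edges, delete both glued faces → V=39, E=79, F=42.
Check: V − E + F = 39 − 79 + 42 = 2.

39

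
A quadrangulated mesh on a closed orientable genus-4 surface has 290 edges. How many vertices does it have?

χ = 2 − 2·4 = -6, and every face is a square so 4F = 2E.
F = 2E/4 = 145. Then V = -6 + E − F = -6 + 290 − 145 = 139.

139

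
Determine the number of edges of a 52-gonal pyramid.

A pyramid on an n-gon base has one n-gon and n triangles: V = 52 + 1 = 53, E = 2·52 = 104, F = 52 + 1 = 53.

104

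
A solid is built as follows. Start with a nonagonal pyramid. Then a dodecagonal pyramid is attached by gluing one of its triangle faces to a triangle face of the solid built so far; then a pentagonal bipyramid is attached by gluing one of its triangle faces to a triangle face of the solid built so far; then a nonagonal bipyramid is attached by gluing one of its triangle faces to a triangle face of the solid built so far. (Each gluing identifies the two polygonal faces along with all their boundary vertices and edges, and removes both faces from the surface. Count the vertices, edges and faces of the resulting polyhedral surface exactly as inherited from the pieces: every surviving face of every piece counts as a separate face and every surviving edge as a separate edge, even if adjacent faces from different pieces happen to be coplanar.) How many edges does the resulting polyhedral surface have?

75

A nonagonal pyramid: V=10, E=18, F=10.
Attach a dodecagonal pyramid (V=13, E=24, F=13) along a 3-gon: merge 3 vertices and 3 edges, delete both glued faces → V=20, E=39, F=21.
Attach a pentagonal bipyramid (V=7, E=15, F=10) along a 3-gon: merge 3 vertices and 3 edges, delete both glued faces → V=24, E=51, F=29.
Attach a nonagonal bipyramid (V=11, E=27, F=18) along a 3-gon: merge 3 vertices and 3 edges, delete both glued faces → V=32, E=75, F=45.
Check: V − E + F = 32 − 75 + 45 = 2.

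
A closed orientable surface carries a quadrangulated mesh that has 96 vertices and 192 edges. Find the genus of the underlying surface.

Every face is a square and each edge borders two faces, so 4F = 2·192, giving F = 96.
χ = V − E + F = 96 − 192 + 96 = 0.
For a closed orientable surface χ = 2 − 2g, so g = (2 − (0))/2 = 1.

1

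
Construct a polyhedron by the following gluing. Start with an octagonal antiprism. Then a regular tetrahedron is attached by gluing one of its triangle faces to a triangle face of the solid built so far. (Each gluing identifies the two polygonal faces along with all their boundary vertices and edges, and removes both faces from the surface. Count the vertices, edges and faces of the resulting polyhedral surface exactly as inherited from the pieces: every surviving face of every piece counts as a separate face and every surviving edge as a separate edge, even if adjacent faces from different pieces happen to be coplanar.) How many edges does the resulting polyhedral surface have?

An octagonal antiprism: V=16, E=32, F=18.
Attach a regular tetrahedron (V=4, E=6, F=4) along a 3-gon: merge 3 vertices and 3 edges, delete both glued faces → V=17, E=35, F=20.
Check: V − E + F = 17 − 35 + 20 = 2.

35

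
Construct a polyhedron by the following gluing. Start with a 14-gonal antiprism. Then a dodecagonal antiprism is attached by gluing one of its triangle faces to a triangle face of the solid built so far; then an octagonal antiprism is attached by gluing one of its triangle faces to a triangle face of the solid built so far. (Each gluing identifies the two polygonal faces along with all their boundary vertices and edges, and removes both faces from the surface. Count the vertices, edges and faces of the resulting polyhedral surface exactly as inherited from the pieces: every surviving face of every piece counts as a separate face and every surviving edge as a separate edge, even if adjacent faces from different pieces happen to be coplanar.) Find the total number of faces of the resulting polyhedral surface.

A 14-gonal antiprism: V=28, E=56, F=30.
Attach a dodecagonal antiprism (V=24, E=48, F=26) along a 3-gon: merge 3 vertices and 3 edges, delete both glued faces → V=49, E=101, F=54.
Attach an octagonal antiprism (V=16, E=32, F=18) along a 3-gon: merge 3 vertices and 3 edges, delete both glued faces → V=62, E=130, F=70.
Check: V − E + F = 62 − 130 + 70 = 2.

70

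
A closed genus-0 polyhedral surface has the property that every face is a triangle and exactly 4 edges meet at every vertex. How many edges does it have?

12

Each face has 3 edges and each edge borders two faces, so 2E = 3F.
Each vertex has degree 4, so 4V = 2E and hence V = 3F/4.
Euler: V − E + F = 2 ⇒ (3F/4) − (3F/2) + F = 2.
Multiply by 8: (6 − 12 + 8)F = 16, i.e. 2F = 16.
So F = 8, E = 3·8/2 = 12, V = 3·8/4 = 6.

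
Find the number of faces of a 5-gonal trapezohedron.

The n-trapezohedron (dual of the n-antiprism) has V = 2·5 + 2 = 12, E = 4·5 = 20, F = 2·5 = 10.
Check: V − E + F = 12 − 20 + 10 = 2.

10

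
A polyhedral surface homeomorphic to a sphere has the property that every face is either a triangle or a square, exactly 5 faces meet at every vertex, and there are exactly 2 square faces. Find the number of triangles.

24

Let x be the number of triangles; then F = 2 + x.
Edge–face incidences: 2E = 4·2 + 3·x = 8 + 3x.
Every vertex has degree 5, so 5V = 2E.
Euler: V − E + F = 2 ⇒ (2E)/5 − E + (2 + x) = 2.
Multiply by 10: 2·(2E) − 5·(2E) + 10·(2 + x) = 20, i.e. 20 + 10x − 3·(8 + 3x) = 20.
Collecting terms: x − 4 = 20, so x = 24.
Then 2E = 8 + 3·24 = 80, so E = 40, V = 2E/5 = 16, F = 2 + 24 = 26.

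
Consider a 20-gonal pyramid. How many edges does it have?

40

A pyramid on an n-gon base has one n-gon and n triangles: V = 20 + 1 = 21, E = 2·20 = 40, F = 20 + 1 = 21.
Check: V − E + F = 21 − 40 + 21 = 2.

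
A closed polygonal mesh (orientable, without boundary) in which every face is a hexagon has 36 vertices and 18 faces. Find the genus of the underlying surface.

Every face is a hexagon, so 2E = 6·18 = 108, giving E = 54.
χ = V − E + F = 36 − 54 + 18 = 0.
For a closed orientable surface χ = 2 − 2g, so g = (2 − (0))/2 = 1.

1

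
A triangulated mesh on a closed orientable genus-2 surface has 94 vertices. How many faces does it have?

192

χ = 2 − 2·2 = -2, and every face is a triangle so 3F = 2E.
V − E + F = -2 with E = 3F/2 gives 94 − (3/2 − 1)·F = -2, so F = 192 and E = 288.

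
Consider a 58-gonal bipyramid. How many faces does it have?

116

A bipyramid over an n-gon has 2n triangular faces and n + 2 vertices: V = 58 + 2 = 60, E = 3·58 = 174, F = 2·58 = 116.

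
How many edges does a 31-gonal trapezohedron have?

The n-trapezohedron (dual of the n-antiprism) has V = 2·31 + 2 = 64, E = 4·31 = 124, F = 2·31 = 62.
Check: V − E + F = 64 − 124 + 62 = 2.

124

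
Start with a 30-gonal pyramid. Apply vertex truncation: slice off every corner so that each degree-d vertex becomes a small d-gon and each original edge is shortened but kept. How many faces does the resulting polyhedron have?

The base solid has V = 31, E = 60, F = 31.
Truncation replaces each original edge-end by a new vertex, so V′ = 2E = 120.
Each original edge survives, and each old vertex of degree d contributes d new edges; summing degrees gives Σd = 2E, so E′ = E + 2E = 3E = 180.
Each original face survives and each original vertex becomes one new face: F′ = F + V = 62.

62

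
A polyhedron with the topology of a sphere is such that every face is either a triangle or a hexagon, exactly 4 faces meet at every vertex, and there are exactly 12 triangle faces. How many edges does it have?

24

Let x be the number of hexagons; then F = 12 + x.
Edge–face incidences: 2E = 3·12 + 6·x = 36 + 6x.
Every vertex has degree 4, so 4V = 2E.
Euler: V − E + F = 2 ⇒ (2E)/4 − E + (12 + x) = 2.
Multiply by 8: 2·(2E) − 4·(2E) + 8·(12 + x) = 16, i.e. 96 + 8x − 2·(36 + 6x) = 16.
Collecting terms: −4x + 24 = 16, so −4x = −8, so x = 2.
Then 2E = 36 + 6·2 = 48, so E = 24, V = 2E/4 = 12, F = 12 + 2 = 14.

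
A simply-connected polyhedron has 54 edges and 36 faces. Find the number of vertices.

Here V − E + F = 2.
V = 2 + E − F = 2 + 54 − 36 = 20.

20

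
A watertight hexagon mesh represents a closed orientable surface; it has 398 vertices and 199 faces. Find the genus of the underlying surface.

1

Every face is a hexagon, so 2E = 6·199 = 1194, giving E = 597.
χ = V − E + F = 398 − 597 + 199 = 0.
For a closed orientable surface χ = 2 − 2g, so g = (2 − (0))/2 = 1.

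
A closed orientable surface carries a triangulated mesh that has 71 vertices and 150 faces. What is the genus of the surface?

3

Every face is a triangle, so 2E = 3·150 = 450, giving E = 225.
χ = V − E + F = 71 − 225 + 150 = -4.
For a closed orientable surface χ = 2 − 2g, so g = (2 − (-4))/2 = 3.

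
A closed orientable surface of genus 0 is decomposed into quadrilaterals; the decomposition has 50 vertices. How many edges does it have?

χ = 2 − 2·0 = 2, and every face is a square so 4F = 2E.
V − E + F = 2 with E = 4F/2 gives 50 − (4/2 − 1)·F = 2, so F = 48 and E = 96.

96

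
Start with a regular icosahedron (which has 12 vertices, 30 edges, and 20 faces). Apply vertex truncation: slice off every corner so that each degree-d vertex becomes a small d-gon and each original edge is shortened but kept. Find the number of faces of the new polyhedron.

32

Truncation replaces each original edge-end by a new vertex, so V′ = 2E = 60.
Each original edge survives, and each old vertex of degree d contributes d new edges; summing degrees gives Σd = 2E, so E′ = E + 2E = 3E = 90.
Each original face survives and each original vertex becomes one new face: F′ = F + V = 32.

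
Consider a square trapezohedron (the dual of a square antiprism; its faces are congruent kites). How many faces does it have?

8

The n-trapezohedron (dual of the n-antiprism) has V = 2·4 + 2 = 10, E = 4·4 = 16, F = 2·4 = 8.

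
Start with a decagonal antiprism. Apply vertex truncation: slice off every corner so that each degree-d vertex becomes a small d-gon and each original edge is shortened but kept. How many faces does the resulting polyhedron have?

The base solid has V = 20, E = 40, F = 22.
Truncation replaces each original edge-end by a new vertex, so V′ = 2E = 80.
Each original edge survives, and each old vertex of degree d contributes d new edges; summing degrees gives Σd = 2E, so E′ = E + 2E = 3E = 120.
Each original face survives and each original vertex becomes one new face: F′ = F + V = 42.

42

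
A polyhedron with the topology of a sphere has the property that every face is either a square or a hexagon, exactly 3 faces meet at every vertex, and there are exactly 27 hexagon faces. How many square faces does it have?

Let x be the number of squares; then F = 27 + x.
Edge–face incidences: 2E = 6·27 + 4·x = 162 + 4x.
Every vertex has degree 3, so 3V = 2E.
Euler: V − E + F = 2 ⇒ (2E)/3 − E + (27 + x) = 2.
Multiply by 6: 2·(2E) − 3·(2E) + 6·(27 + x) = 12, i.e. 162 + 6x − (162 + 4x) = 12.
Collecting terms: 2x = 12, so x = 6.
Then 2E = 162 + 4·6 = 186, so E = 93, V = 2E/3 = 62, F = 27 + 6 = 33.

6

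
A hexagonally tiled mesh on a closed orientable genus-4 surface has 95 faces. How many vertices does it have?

184

χ = 2 − 2·4 = -6, and every face is a hexagon so 6F = 2E.
E = 6·95/2 = 285. Then V = -6 + E − F = -6 + 285 − 95 = 184.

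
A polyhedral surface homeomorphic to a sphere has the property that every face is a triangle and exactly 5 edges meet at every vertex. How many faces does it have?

20

Each face has 3 edges and each edge borders two faces, so 2E = 3F.
Each vertex has degree 5, so 5V = 2E and hence V = 3F/5.
Euler: V − E + F = 2 ⇒ (3F/5) − (3F/2) + F = 2.
Multiply by 10: (6 − 15 + 10)F = 20, i.e. 1F = 20.
So F = 20, E = 3·20/2 = 30, V = 3·20/5 = 12.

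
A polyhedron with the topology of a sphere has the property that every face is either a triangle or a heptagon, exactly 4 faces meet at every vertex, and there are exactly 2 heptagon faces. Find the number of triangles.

14

Let x be the number of triangles; then F = 2 + x.
Edge–face incidences: 2E = 7·2 + 3·x = 14 + 3x.
Every vertex has degree 4, so 4V = 2E.
Euler: V − E + F = 2 ⇒ (2E)/4 − E + (2 + x) = 2.
Multiply by 8: 2·(2E) − 4·(2E) + 8·(2 + x) = 16, i.e. 16 + 8x − 2·(14 + 3x) = 16.
Collecting terms: 2x − 12 = 16, so 2x = 28, so x = 14.
Then 2E = 14 + 3·14 = 56, so E = 28, V = 2E/4 = 14, F = 2 + 14 = 16.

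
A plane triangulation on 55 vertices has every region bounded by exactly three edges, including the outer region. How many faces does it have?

In a plane triangulation 3F = 2E and V − E + F = 2, so F = 2V − 4 = 2·55 − 4 = 106.

106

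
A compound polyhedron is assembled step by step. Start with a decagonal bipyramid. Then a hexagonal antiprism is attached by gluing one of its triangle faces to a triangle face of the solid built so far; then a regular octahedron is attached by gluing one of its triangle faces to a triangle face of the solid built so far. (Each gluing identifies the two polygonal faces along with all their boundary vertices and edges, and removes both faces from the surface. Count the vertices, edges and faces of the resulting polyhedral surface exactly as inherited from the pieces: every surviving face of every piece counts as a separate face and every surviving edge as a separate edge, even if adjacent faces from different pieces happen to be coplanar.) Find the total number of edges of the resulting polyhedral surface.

A decagonal bipyramid: V=12, E=30, F=20.
Attach a hexagonal antiprism (V=12, E=24, F=14) along a 3-gon: merge 3 vertices and 3 edges, delete both glued faces → V=21, E=51, F=32.
Attach a regular octahedron (V=6, E=12, F=8) along a 3-gon: merge 3 vertices and 3 edges, delete both glued faces → V=24, E=60, F=38.
Check: V − E + F = 24 − 60 + 38 = 2.

60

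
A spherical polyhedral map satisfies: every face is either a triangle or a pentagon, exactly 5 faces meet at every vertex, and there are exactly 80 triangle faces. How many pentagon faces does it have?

12

Let x be the number of pentagons; then F = 80 + x.
Edge–face incidences: 2E = 3·80 + 5·x = 240 + 5x.
Every vertex has degree 5, so 5V = 2E.
Euler: V − E + F = 2 ⇒ (2E)/5 − E + (80 + x) = 2.
Multiply by 10: 2·(2E) − 5·(2E) + 10·(80 + x) = 20, i.e. 800 + 10x − 3·(240 + 5x) = 20.
Collecting terms: −5x + 80 = 20, so −5x = −60, so x = 12.
Then 2E = 240 + 5·12 = 300, so E = 150, V = 2E/5 = 60, F = 80 + 12 = 92.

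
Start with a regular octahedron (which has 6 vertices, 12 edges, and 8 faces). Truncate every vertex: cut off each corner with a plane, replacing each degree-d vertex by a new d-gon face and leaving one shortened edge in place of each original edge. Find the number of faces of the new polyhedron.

14

Truncation replaces each original edge-end by a new vertex, so V′ = 2E = 24.
Each original edge survives, and each old vertex of degree d contributes d new edges; summing degrees gives Σd = 2E, so E′ = E + 2E = 3E = 36.
Each original face survives and each original vertex becomes one new face: F′ = F + V = 14.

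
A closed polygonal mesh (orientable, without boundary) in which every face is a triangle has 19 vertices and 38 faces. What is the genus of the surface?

Every face is a triangle, so 2E = 3·38 = 114, giving E = 57.
χ = V − E + F = 19 − 57 + 38 = 0.
For a closed orientable surface χ = 2 − 2g, so g = (2 − (0))/2 = 1.

1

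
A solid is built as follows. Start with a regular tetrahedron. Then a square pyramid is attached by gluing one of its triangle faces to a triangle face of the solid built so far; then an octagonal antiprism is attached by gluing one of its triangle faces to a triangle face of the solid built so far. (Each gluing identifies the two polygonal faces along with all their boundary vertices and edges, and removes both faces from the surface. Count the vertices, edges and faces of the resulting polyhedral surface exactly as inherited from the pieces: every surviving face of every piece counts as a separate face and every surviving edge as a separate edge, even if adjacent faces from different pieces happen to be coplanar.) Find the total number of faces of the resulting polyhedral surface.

A regular tetrahedron: V=4, E=6, F=4.
Attach a square pyramid (V=5, E=8, F=5) along a 3-gon: merge 3 vertices and 3 edges, delete both glued faces → V=6, E=11, F=7.
Attach an octagonal antiprism (V=16, E=32, F=18) along a 3-gon: merge 3 vertices and 3 edges, delete both glued faces → V=19, E=40, F=23.
Check: V − E + F = 19 − 40 + 23 = 2.

23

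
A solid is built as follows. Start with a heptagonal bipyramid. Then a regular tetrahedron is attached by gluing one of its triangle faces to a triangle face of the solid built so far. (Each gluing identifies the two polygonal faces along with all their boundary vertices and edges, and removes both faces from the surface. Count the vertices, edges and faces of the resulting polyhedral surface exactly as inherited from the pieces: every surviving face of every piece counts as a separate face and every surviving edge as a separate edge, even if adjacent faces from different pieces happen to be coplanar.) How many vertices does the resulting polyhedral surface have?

A heptagonal bipyramid: V=9, E=21, F=14.
Attach a regular tetrahedron (V=4, E=6, F=4) along a 3-gon: merge 3 vertices and 3 edges, delete both glued faces → V=10, E=24, F=16.
Check: V − E + F = 10 − 24 + 16 = 2.

10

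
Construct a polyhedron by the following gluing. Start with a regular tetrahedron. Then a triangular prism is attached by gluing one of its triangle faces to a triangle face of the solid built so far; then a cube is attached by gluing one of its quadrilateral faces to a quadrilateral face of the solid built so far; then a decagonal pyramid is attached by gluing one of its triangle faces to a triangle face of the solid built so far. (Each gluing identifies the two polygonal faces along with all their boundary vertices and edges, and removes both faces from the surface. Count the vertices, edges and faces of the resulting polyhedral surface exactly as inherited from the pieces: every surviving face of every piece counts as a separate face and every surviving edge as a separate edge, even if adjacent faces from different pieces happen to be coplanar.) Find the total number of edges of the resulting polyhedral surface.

37

A regular tetrahedron: V=4, E=6, F=4.
Attach a triangular prism (V=6, E=9, F=5) along a 3-gon: merge 3 vertices and 3 edges, delete both glued faces → V=7, E=12, F=7.
Attach a cube (V=8, E=12, F=6) along a 4-gon: merge 4 vertices and 4 edges, delete both glued faces → V=11, E=20, F=11.
Attach a decagonal pyramid (V=11, E=20, F=11) along a 3-gon: merge 3 vertices and 3 edges, delete both glued faces → V=19, E=37, F=20.
Check: V − E + F = 19 − 37 + 20 = 2.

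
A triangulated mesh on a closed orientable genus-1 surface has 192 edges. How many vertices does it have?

χ = 2 − 2·1 = 0, and every face is a triangle so 3F = 2E.
F = 2E/3 = 128. Then V = 0 + E − F = 0 + 192 − 128 = 64.

64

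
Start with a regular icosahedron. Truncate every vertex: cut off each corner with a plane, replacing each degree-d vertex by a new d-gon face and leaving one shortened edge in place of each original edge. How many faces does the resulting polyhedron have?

32

The base solid has V = 12, E = 30, F = 20.
Truncation replaces each original edge-end by a new vertex, so V′ = 2E = 60.
Each original edge survives, and each old vertex of degree d contributes d new edges; summing degrees gives Σd = 2E, so E′ = E + 2E = 3E = 90.
Each original face survives and each original vertex becomes one new face: F′ = F + V = 32.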